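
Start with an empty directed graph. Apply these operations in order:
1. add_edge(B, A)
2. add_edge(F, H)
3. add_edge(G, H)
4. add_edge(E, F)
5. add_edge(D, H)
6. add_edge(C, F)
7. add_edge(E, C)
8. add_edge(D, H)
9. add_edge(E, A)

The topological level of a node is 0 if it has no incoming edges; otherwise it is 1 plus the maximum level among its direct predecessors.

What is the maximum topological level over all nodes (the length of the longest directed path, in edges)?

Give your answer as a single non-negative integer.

Op 1: add_edge(B, A). Edges now: 1
Op 2: add_edge(F, H). Edges now: 2
Op 3: add_edge(G, H). Edges now: 3
Op 4: add_edge(E, F). Edges now: 4
Op 5: add_edge(D, H). Edges now: 5
Op 6: add_edge(C, F). Edges now: 6
Op 7: add_edge(E, C). Edges now: 7
Op 8: add_edge(D, H) (duplicate, no change). Edges now: 7
Op 9: add_edge(E, A). Edges now: 8
Compute levels (Kahn BFS):
  sources (in-degree 0): B, D, E, G
  process B: level=0
    B->A: in-degree(A)=1, level(A)>=1
  process D: level=0
    D->H: in-degree(H)=2, level(H)>=1
  process E: level=0
    E->A: in-degree(A)=0, level(A)=1, enqueue
    E->C: in-degree(C)=0, level(C)=1, enqueue
    E->F: in-degree(F)=1, level(F)>=1
  process G: level=0
    G->H: in-degree(H)=1, level(H)>=1
  process A: level=1
  process C: level=1
    C->F: in-degree(F)=0, level(F)=2, enqueue
  process F: level=2
    F->H: in-degree(H)=0, level(H)=3, enqueue
  process H: level=3
All levels: A:1, B:0, C:1, D:0, E:0, F:2, G:0, H:3
max level = 3

Answer: 3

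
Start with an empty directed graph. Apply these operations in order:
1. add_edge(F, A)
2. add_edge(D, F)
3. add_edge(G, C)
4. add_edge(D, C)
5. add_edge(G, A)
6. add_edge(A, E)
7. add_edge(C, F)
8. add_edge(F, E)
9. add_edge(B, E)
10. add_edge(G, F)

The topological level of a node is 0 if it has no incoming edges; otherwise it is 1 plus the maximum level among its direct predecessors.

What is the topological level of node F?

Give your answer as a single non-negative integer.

Op 1: add_edge(F, A). Edges now: 1
Op 2: add_edge(D, F). Edges now: 2
Op 3: add_edge(G, C). Edges now: 3
Op 4: add_edge(D, C). Edges now: 4
Op 5: add_edge(G, A). Edges now: 5
Op 6: add_edge(A, E). Edges now: 6
Op 7: add_edge(C, F). Edges now: 7
Op 8: add_edge(F, E). Edges now: 8
Op 9: add_edge(B, E). Edges now: 9
Op 10: add_edge(G, F). Edges now: 10
Compute levels (Kahn BFS):
  sources (in-degree 0): B, D, G
  process B: level=0
    B->E: in-degree(E)=2, level(E)>=1
  process D: level=0
    D->C: in-degree(C)=1, level(C)>=1
    D->F: in-degree(F)=2, level(F)>=1
  process G: level=0
    G->A: in-degree(A)=1, level(A)>=1
    G->C: in-degree(C)=0, level(C)=1, enqueue
    G->F: in-degree(F)=1, level(F)>=1
  process C: level=1
    C->F: in-degree(F)=0, level(F)=2, enqueue
  process F: level=2
    F->A: in-degree(A)=0, level(A)=3, enqueue
    F->E: in-degree(E)=1, level(E)>=3
  process A: level=3
    A->E: in-degree(E)=0, level(E)=4, enqueue
  process E: level=4
All levels: A:3, B:0, C:1, D:0, E:4, F:2, G:0
level(F) = 2

Answer: 2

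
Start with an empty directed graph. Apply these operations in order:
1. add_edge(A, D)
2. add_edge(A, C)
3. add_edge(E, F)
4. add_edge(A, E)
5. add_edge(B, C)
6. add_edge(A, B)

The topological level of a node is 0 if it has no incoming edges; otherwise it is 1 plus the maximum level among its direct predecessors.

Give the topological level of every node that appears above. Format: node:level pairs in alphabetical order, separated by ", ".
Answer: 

Op 1: add_edge(A, D). Edges now: 1
Op 2: add_edge(A, C). Edges now: 2
Op 3: add_edge(E, F). Edges now: 3
Op 4: add_edge(A, E). Edges now: 4
Op 5: add_edge(B, C). Edges now: 5
Op 6: add_edge(A, B). Edges now: 6
Compute levels (Kahn BFS):
  sources (in-degree 0): A
  process A: level=0
    A->B: in-degree(B)=0, level(B)=1, enqueue
    A->C: in-degree(C)=1, level(C)>=1
    A->D: in-degree(D)=0, level(D)=1, enqueue
    A->E: in-degree(E)=0, level(E)=1, enqueue
  process B: level=1
    B->C: in-degree(C)=0, level(C)=2, enqueue
  process D: level=1
  process E: level=1
    E->F: in-degree(F)=0, level(F)=2, enqueue
  process C: level=2
  process F: level=2
All levels: A:0, B:1, C:2, D:1, E:1, F:2

Answer: A:0, B:1, C:2, D:1, E:1, F:2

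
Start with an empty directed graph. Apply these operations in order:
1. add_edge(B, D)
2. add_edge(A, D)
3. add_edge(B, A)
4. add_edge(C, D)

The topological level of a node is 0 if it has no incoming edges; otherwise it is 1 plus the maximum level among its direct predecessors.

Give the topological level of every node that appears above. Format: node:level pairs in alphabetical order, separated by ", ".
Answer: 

Op 1: add_edge(B, D). Edges now: 1
Op 2: add_edge(A, D). Edges now: 2
Op 3: add_edge(B, A). Edges now: 3
Op 4: add_edge(C, D). Edges now: 4
Compute levels (Kahn BFS):
  sources (in-degree 0): B, C
  process B: level=0
    B->A: in-degree(A)=0, level(A)=1, enqueue
    B->D: in-degree(D)=2, level(D)>=1
  process C: level=0
    C->D: in-degree(D)=1, level(D)>=1
  process A: level=1
    A->D: in-degree(D)=0, level(D)=2, enqueue
  process D: level=2
All levels: A:1, B:0, C:0, D:2

Answer: A:1, B:0, C:0, D:2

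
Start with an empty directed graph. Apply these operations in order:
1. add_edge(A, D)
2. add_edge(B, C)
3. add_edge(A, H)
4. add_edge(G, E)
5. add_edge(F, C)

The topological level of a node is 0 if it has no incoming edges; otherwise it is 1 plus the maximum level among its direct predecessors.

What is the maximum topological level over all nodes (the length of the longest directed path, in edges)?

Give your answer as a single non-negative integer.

Op 1: add_edge(A, D). Edges now: 1
Op 2: add_edge(B, C). Edges now: 2
Op 3: add_edge(A, H). Edges now: 3
Op 4: add_edge(G, E). Edges now: 4
Op 5: add_edge(F, C). Edges now: 5
Compute levels (Kahn BFS):
  sources (in-degree 0): A, B, F, G
  process A: level=0
    A->D: in-degree(D)=0, level(D)=1, enqueue
    A->H: in-degree(H)=0, level(H)=1, enqueue
  process B: level=0
    B->C: in-degree(C)=1, level(C)>=1
  process F: level=0
    F->C: in-degree(C)=0, level(C)=1, enqueue
  process G: level=0
    G->E: in-degree(E)=0, level(E)=1, enqueue
  process D: level=1
  process H: level=1
  process C: level=1
  process E: level=1
All levels: A:0, B:0, C:1, D:1, E:1, F:0, G:0, H:1
max level = 1

Answer: 1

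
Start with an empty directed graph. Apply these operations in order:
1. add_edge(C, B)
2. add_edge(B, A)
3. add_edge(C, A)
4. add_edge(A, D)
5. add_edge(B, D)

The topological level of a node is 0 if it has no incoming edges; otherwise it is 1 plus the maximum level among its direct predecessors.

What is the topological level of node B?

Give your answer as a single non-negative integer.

Answer: 1

Derivation:
Op 1: add_edge(C, B). Edges now: 1
Op 2: add_edge(B, A). Edges now: 2
Op 3: add_edge(C, A). Edges now: 3
Op 4: add_edge(A, D). Edges now: 4
Op 5: add_edge(B, D). Edges now: 5
Compute levels (Kahn BFS):
  sources (in-degree 0): C
  process C: level=0
    C->A: in-degree(A)=1, level(A)>=1
    C->B: in-degree(B)=0, level(B)=1, enqueue
  process B: level=1
    B->A: in-degree(A)=0, level(A)=2, enqueue
    B->D: in-degree(D)=1, level(D)>=2
  process A: level=2
    A->D: in-degree(D)=0, level(D)=3, enqueue
  process D: level=3
All levels: A:2, B:1, C:0, D:3
level(B) = 1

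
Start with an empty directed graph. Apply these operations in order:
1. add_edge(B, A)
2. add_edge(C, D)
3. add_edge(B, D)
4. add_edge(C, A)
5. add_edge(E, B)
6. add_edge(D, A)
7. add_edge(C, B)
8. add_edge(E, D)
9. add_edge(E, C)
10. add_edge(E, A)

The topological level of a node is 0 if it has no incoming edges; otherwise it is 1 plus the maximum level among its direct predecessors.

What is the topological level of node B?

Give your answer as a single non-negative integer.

Op 1: add_edge(B, A). Edges now: 1
Op 2: add_edge(C, D). Edges now: 2
Op 3: add_edge(B, D). Edges now: 3
Op 4: add_edge(C, A). Edges now: 4
Op 5: add_edge(E, B). Edges now: 5
Op 6: add_edge(D, A). Edges now: 6
Op 7: add_edge(C, B). Edges now: 7
Op 8: add_edge(E, D). Edges now: 8
Op 9: add_edge(E, C). Edges now: 9
Op 10: add_edge(E, A). Edges now: 10
Compute levels (Kahn BFS):
  sources (in-degree 0): E
  process E: level=0
    E->A: in-degree(A)=3, level(A)>=1
    E->B: in-degree(B)=1, level(B)>=1
    E->C: in-degree(C)=0, level(C)=1, enqueue
    E->D: in-degree(D)=2, level(D)>=1
  process C: level=1
    C->A: in-degree(A)=2, level(A)>=2
    C->B: in-degree(B)=0, level(B)=2, enqueue
    C->D: in-degree(D)=1, level(D)>=2
  process B: level=2
    B->A: in-degree(A)=1, level(A)>=3
    B->D: in-degree(D)=0, level(D)=3, enqueue
  process D: level=3
    D->A: in-degree(A)=0, level(A)=4, enqueue
  process A: level=4
All levels: A:4, B:2, C:1, D:3, E:0
level(B) = 2

Answer: 2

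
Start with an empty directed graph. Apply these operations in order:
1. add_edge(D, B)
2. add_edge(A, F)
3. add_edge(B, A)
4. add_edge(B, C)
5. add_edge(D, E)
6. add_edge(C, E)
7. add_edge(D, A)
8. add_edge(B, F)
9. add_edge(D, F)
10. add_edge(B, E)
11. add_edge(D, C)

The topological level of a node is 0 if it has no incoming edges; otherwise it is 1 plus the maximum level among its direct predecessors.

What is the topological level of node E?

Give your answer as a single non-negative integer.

Op 1: add_edge(D, B). Edges now: 1
Op 2: add_edge(A, F). Edges now: 2
Op 3: add_edge(B, A). Edges now: 3
Op 4: add_edge(B, C). Edges now: 4
Op 5: add_edge(D, E). Edges now: 5
Op 6: add_edge(C, E). Edges now: 6
Op 7: add_edge(D, A). Edges now: 7
Op 8: add_edge(B, F). Edges now: 8
Op 9: add_edge(D, F). Edges now: 9
Op 10: add_edge(B, E). Edges now: 10
Op 11: add_edge(D, C). Edges now: 11
Compute levels (Kahn BFS):
  sources (in-degree 0): D
  process D: level=0
    D->A: in-degree(A)=1, level(A)>=1
    D->B: in-degree(B)=0, level(B)=1, enqueue
    D->C: in-degree(C)=1, level(C)>=1
    D->E: in-degree(E)=2, level(E)>=1
    D->F: in-degree(F)=2, level(F)>=1
  process B: level=1
    B->A: in-degree(A)=0, level(A)=2, enqueue
    B->C: in-degree(C)=0, level(C)=2, enqueue
    B->E: in-degree(E)=1, level(E)>=2
    B->F: in-degree(F)=1, level(F)>=2
  process A: level=2
    A->F: in-degree(F)=0, level(F)=3, enqueue
  process C: level=2
    C->E: in-degree(E)=0, level(E)=3, enqueue
  process F: level=3
  process E: level=3
All levels: A:2, B:1, C:2, D:0, E:3, F:3
level(E) = 3

Answer: 3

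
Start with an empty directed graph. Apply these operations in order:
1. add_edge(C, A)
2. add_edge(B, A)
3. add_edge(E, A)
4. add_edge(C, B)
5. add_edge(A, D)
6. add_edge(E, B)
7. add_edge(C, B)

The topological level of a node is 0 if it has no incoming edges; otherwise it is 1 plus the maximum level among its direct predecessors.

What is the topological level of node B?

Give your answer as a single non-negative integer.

Answer: 1

Derivation:
Op 1: add_edge(C, A). Edges now: 1
Op 2: add_edge(B, A). Edges now: 2
Op 3: add_edge(E, A). Edges now: 3
Op 4: add_edge(C, B). Edges now: 4
Op 5: add_edge(A, D). Edges now: 5
Op 6: add_edge(E, B). Edges now: 6
Op 7: add_edge(C, B) (duplicate, no change). Edges now: 6
Compute levels (Kahn BFS):
  sources (in-degree 0): C, E
  process C: level=0
    C->A: in-degree(A)=2, level(A)>=1
    C->B: in-degree(B)=1, level(B)>=1
  process E: level=0
    E->A: in-degree(A)=1, level(A)>=1
    E->B: in-degree(B)=0, level(B)=1, enqueue
  process B: level=1
    B->A: in-degree(A)=0, level(A)=2, enqueue
  process A: level=2
    A->D: in-degree(D)=0, level(D)=3, enqueue
  process D: level=3
All levels: A:2, B:1, C:0, D:3, E:0
level(B) = 1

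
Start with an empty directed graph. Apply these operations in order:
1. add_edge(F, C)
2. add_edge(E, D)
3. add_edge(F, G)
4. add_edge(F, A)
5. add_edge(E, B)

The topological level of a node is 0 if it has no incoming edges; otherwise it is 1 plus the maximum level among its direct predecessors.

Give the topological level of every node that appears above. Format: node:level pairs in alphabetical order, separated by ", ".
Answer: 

Op 1: add_edge(F, C). Edges now: 1
Op 2: add_edge(E, D). Edges now: 2
Op 3: add_edge(F, G). Edges now: 3
Op 4: add_edge(F, A). Edges now: 4
Op 5: add_edge(E, B). Edges now: 5
Compute levels (Kahn BFS):
  sources (in-degree 0): E, F
  process E: level=0
    E->B: in-degree(B)=0, level(B)=1, enqueue
    E->D: in-degree(D)=0, level(D)=1, enqueue
  process F: level=0
    F->A: in-degree(A)=0, level(A)=1, enqueue
    F->C: in-degree(C)=0, level(C)=1, enqueue
    F->G: in-degree(G)=0, level(G)=1, enqueue
  process B: level=1
  process D: level=1
  process A: level=1
  process C: level=1
  process G: level=1
All levels: A:1, B:1, C:1, D:1, E:0, F:0, G:1

Answer: A:1, B:1, C:1, D:1, E:0, F:0, G:1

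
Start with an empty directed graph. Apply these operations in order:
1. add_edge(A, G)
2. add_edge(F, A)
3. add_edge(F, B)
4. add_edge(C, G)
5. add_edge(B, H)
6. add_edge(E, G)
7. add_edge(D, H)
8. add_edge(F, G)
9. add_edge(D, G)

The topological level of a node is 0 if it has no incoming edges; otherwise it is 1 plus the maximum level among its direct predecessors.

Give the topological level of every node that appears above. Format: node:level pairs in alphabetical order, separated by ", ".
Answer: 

Answer: A:1, B:1, C:0, D:0, E:0, F:0, G:2, H:2

Derivation:
Op 1: add_edge(A, G). Edges now: 1
Op 2: add_edge(F, A). Edges now: 2
Op 3: add_edge(F, B). Edges now: 3
Op 4: add_edge(C, G). Edges now: 4
Op 5: add_edge(B, H). Edges now: 5
Op 6: add_edge(E, G). Edges now: 6
Op 7: add_edge(D, H). Edges now: 7
Op 8: add_edge(F, G). Edges now: 8
Op 9: add_edge(D, G). Edges now: 9
Compute levels (Kahn BFS):
  sources (in-degree 0): C, D, E, F
  process C: level=0
    C->G: in-degree(G)=4, level(G)>=1
  process D: level=0
    D->G: in-degree(G)=3, level(G)>=1
    D->H: in-degree(H)=1, level(H)>=1
  process E: level=0
    E->G: in-degree(G)=2, level(G)>=1
  process F: level=0
    F->A: in-degree(A)=0, level(A)=1, enqueue
    F->B: in-degree(B)=0, level(B)=1, enqueue
    F->G: in-degree(G)=1, level(G)>=1
  process A: level=1
    A->G: in-degree(G)=0, level(G)=2, enqueue
  process B: level=1
    B->H: in-degree(H)=0, level(H)=2, enqueue
  process G: level=2
  process H: level=2
All levels: A:1, B:1, C:0, D:0, E:0, F:0, G:2, H:2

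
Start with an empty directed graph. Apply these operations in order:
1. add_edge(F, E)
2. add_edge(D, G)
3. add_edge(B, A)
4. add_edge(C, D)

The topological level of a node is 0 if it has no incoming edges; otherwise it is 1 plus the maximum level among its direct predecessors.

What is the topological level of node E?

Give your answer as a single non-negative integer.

Op 1: add_edge(F, E). Edges now: 1
Op 2: add_edge(D, G). Edges now: 2
Op 3: add_edge(B, A). Edges now: 3
Op 4: add_edge(C, D). Edges now: 4
Compute levels (Kahn BFS):
  sources (in-degree 0): B, C, F
  process B: level=0
    B->A: in-degree(A)=0, level(A)=1, enqueue
  process C: level=0
    C->D: in-degree(D)=0, level(D)=1, enqueue
  process F: level=0
    F->E: in-degree(E)=0, level(E)=1, enqueue
  process A: level=1
  process D: level=1
    D->G: in-degree(G)=0, level(G)=2, enqueue
  process E: level=1
  process G: level=2
All levels: A:1, B:0, C:0, D:1, E:1, F:0, G:2
level(E) = 1

Answer: 1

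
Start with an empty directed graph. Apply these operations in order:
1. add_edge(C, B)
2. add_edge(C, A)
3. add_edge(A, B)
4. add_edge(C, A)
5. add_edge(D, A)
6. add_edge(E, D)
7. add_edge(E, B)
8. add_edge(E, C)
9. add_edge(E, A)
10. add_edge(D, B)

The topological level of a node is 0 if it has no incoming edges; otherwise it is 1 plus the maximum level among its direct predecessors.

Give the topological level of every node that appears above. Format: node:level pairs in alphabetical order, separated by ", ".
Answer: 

Op 1: add_edge(C, B). Edges now: 1
Op 2: add_edge(C, A). Edges now: 2
Op 3: add_edge(A, B). Edges now: 3
Op 4: add_edge(C, A) (duplicate, no change). Edges now: 3
Op 5: add_edge(D, A). Edges now: 4
Op 6: add_edge(E, D). Edges now: 5
Op 7: add_edge(E, B). Edges now: 6
Op 8: add_edge(E, C). Edges now: 7
Op 9: add_edge(E, A). Edges now: 8
Op 10: add_edge(D, B). Edges now: 9
Compute levels (Kahn BFS):
  sources (in-degree 0): E
  process E: level=0
    E->A: in-degree(A)=2, level(A)>=1
    E->B: in-degree(B)=3, level(B)>=1
    E->C: in-degree(C)=0, level(C)=1, enqueue
    E->D: in-degree(D)=0, level(D)=1, enqueue
  process C: level=1
    C->A: in-degree(A)=1, level(A)>=2
    C->B: in-degree(B)=2, level(B)>=2
  process D: level=1
    D->A: in-degree(A)=0, level(A)=2, enqueue
    D->B: in-degree(B)=1, level(B)>=2
  process A: level=2
    A->B: in-degree(B)=0, level(B)=3, enqueue
  process B: level=3
All levels: A:2, B:3, C:1, D:1, E:0

Answer: A:2, B:3, C:1, D:1, E:0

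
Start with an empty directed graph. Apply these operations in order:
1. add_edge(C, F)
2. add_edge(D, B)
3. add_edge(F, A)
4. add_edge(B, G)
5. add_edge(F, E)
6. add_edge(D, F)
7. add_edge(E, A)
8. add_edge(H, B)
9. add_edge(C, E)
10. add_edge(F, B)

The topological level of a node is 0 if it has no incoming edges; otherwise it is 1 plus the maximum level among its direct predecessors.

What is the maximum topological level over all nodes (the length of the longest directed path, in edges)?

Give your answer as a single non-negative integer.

Op 1: add_edge(C, F). Edges now: 1
Op 2: add_edge(D, B). Edges now: 2
Op 3: add_edge(F, A). Edges now: 3
Op 4: add_edge(B, G). Edges now: 4
Op 5: add_edge(F, E). Edges now: 5
Op 6: add_edge(D, F). Edges now: 6
Op 7: add_edge(E, A). Edges now: 7
Op 8: add_edge(H, B). Edges now: 8
Op 9: add_edge(C, E). Edges now: 9
Op 10: add_edge(F, B). Edges now: 10
Compute levels (Kahn BFS):
  sources (in-degree 0): C, D, H
  process C: level=0
    C->E: in-degree(E)=1, level(E)>=1
    C->F: in-degree(F)=1, level(F)>=1
  process D: level=0
    D->B: in-degree(B)=2, level(B)>=1
    D->F: in-degree(F)=0, level(F)=1, enqueue
  process H: level=0
    H->B: in-degree(B)=1, level(B)>=1
  process F: level=1
    F->A: in-degree(A)=1, level(A)>=2
    F->B: in-degree(B)=0, level(B)=2, enqueue
    F->E: in-degree(E)=0, level(E)=2, enqueue
  process B: level=2
    B->G: in-degree(G)=0, level(G)=3, enqueue
  process E: level=2
    E->A: in-degree(A)=0, level(A)=3, enqueue
  process G: level=3
  process A: level=3
All levels: A:3, B:2, C:0, D:0, E:2, F:1, G:3, H:0
max level = 3

Answer: 3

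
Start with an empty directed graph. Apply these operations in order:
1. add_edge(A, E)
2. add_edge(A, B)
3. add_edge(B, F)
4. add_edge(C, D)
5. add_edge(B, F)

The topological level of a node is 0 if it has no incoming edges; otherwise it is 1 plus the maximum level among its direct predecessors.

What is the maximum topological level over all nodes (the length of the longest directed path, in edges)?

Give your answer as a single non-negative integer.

Answer: 2

Derivation:
Op 1: add_edge(A, E). Edges now: 1
Op 2: add_edge(A, B). Edges now: 2
Op 3: add_edge(B, F). Edges now: 3
Op 4: add_edge(C, D). Edges now: 4
Op 5: add_edge(B, F) (duplicate, no change). Edges now: 4
Compute levels (Kahn BFS):
  sources (in-degree 0): A, C
  process A: level=0
    A->B: in-degree(B)=0, level(B)=1, enqueue
    A->E: in-degree(E)=0, level(E)=1, enqueue
  process C: level=0
    C->D: in-degree(D)=0, level(D)=1, enqueue
  process B: level=1
    B->F: in-degree(F)=0, level(F)=2, enqueue
  process E: level=1
  process D: level=1
  process F: level=2
All levels: A:0, B:1, C:0, D:1, E:1, F:2
max level = 2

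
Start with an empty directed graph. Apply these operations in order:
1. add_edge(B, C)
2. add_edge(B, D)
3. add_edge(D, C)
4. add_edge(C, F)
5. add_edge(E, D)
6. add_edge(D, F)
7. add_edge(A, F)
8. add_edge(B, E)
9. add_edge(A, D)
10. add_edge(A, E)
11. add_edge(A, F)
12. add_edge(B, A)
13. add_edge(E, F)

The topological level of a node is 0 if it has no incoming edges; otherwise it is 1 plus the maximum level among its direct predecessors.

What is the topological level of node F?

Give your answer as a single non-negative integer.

Op 1: add_edge(B, C). Edges now: 1
Op 2: add_edge(B, D). Edges now: 2
Op 3: add_edge(D, C). Edges now: 3
Op 4: add_edge(C, F). Edges now: 4
Op 5: add_edge(E, D). Edges now: 5
Op 6: add_edge(D, F). Edges now: 6
Op 7: add_edge(A, F). Edges now: 7
Op 8: add_edge(B, E). Edges now: 8
Op 9: add_edge(A, D). Edges now: 9
Op 10: add_edge(A, E). Edges now: 10
Op 11: add_edge(A, F) (duplicate, no change). Edges now: 10
Op 12: add_edge(B, A). Edges now: 11
Op 13: add_edge(E, F). Edges now: 12
Compute levels (Kahn BFS):
  sources (in-degree 0): B
  process B: level=0
    B->A: in-degree(A)=0, level(A)=1, enqueue
    B->C: in-degree(C)=1, level(C)>=1
    B->D: in-degree(D)=2, level(D)>=1
    B->E: in-degree(E)=1, level(E)>=1
  process A: level=1
    A->D: in-degree(D)=1, level(D)>=2
    A->E: in-degree(E)=0, level(E)=2, enqueue
    A->F: in-degree(F)=3, level(F)>=2
  process E: level=2
    E->D: in-degree(D)=0, level(D)=3, enqueue
    E->F: in-degree(F)=2, level(F)>=3
  process D: level=3
    D->C: in-degree(C)=0, level(C)=4, enqueue
    D->F: in-degree(F)=1, level(F)>=4
  process C: level=4
    C->F: in-degree(F)=0, level(F)=5, enqueue
  process F: level=5
All levels: A:1, B:0, C:4, D:3, E:2, F:5
level(F) = 5

Answer: 5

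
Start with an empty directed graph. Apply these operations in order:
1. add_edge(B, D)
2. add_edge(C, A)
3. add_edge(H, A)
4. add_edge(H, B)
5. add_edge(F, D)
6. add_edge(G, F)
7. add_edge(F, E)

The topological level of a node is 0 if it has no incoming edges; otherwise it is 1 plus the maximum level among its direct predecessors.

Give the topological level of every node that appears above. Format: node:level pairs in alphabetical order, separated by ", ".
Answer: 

Op 1: add_edge(B, D). Edges now: 1
Op 2: add_edge(C, A). Edges now: 2
Op 3: add_edge(H, A). Edges now: 3
Op 4: add_edge(H, B). Edges now: 4
Op 5: add_edge(F, D). Edges now: 5
Op 6: add_edge(G, F). Edges now: 6
Op 7: add_edge(F, E). Edges now: 7
Compute levels (Kahn BFS):
  sources (in-degree 0): C, G, H
  process C: level=0
    C->A: in-degree(A)=1, level(A)>=1
  process G: level=0
    G->F: in-degree(F)=0, level(F)=1, enqueue
  process H: level=0
    H->A: in-degree(A)=0, level(A)=1, enqueue
    H->B: in-degree(B)=0, level(B)=1, enqueue
  process F: level=1
    F->D: in-degree(D)=1, level(D)>=2
    F->E: in-degree(E)=0, level(E)=2, enqueue
  process A: level=1
  process B: level=1
    B->D: in-degree(D)=0, level(D)=2, enqueue
  process E: level=2
  process D: level=2
All levels: A:1, B:1, C:0, D:2, E:2, F:1, G:0, H:0

Answer: A:1, B:1, C:0, D:2, E:2, F:1, G:0, H:0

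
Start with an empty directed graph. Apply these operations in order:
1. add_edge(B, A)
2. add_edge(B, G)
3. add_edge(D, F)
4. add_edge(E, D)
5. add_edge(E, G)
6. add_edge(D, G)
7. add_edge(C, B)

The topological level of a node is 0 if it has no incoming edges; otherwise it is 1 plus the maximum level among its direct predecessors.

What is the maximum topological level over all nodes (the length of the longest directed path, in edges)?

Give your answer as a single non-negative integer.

Answer: 2

Derivation:
Op 1: add_edge(B, A). Edges now: 1
Op 2: add_edge(B, G). Edges now: 2
Op 3: add_edge(D, F). Edges now: 3
Op 4: add_edge(E, D). Edges now: 4
Op 5: add_edge(E, G). Edges now: 5
Op 6: add_edge(D, G). Edges now: 6
Op 7: add_edge(C, B). Edges now: 7
Compute levels (Kahn BFS):
  sources (in-degree 0): C, E
  process C: level=0
    C->B: in-degree(B)=0, level(B)=1, enqueue
  process E: level=0
    E->D: in-degree(D)=0, level(D)=1, enqueue
    E->G: in-degree(G)=2, level(G)>=1
  process B: level=1
    B->A: in-degree(A)=0, level(A)=2, enqueue
    B->G: in-degree(G)=1, level(G)>=2
  process D: level=1
    D->F: in-degree(F)=0, level(F)=2, enqueue
    D->G: in-degree(G)=0, level(G)=2, enqueue
  process A: level=2
  process F: level=2
  process G: level=2
All levels: A:2, B:1, C:0, D:1, E:0, F:2, G:2
max level = 2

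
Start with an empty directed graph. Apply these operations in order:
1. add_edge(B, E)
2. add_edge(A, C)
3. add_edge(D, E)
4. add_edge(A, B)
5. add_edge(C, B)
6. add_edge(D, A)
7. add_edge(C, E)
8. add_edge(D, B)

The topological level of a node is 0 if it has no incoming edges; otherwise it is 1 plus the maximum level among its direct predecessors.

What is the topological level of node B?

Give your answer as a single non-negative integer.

Op 1: add_edge(B, E). Edges now: 1
Op 2: add_edge(A, C). Edges now: 2
Op 3: add_edge(D, E). Edges now: 3
Op 4: add_edge(A, B). Edges now: 4
Op 5: add_edge(C, B). Edges now: 5
Op 6: add_edge(D, A). Edges now: 6
Op 7: add_edge(C, E). Edges now: 7
Op 8: add_edge(D, B). Edges now: 8
Compute levels (Kahn BFS):
  sources (in-degree 0): D
  process D: level=0
    D->A: in-degree(A)=0, level(A)=1, enqueue
    D->B: in-degree(B)=2, level(B)>=1
    D->E: in-degree(E)=2, level(E)>=1
  process A: level=1
    A->B: in-degree(B)=1, level(B)>=2
    A->C: in-degree(C)=0, level(C)=2, enqueue
  process C: level=2
    C->B: in-degree(B)=0, level(B)=3, enqueue
    C->E: in-degree(E)=1, level(E)>=3
  process B: level=3
    B->E: in-degree(E)=0, level(E)=4, enqueue
  process E: level=4
All levels: A:1, B:3, C:2, D:0, E:4
level(B) = 3

Answer: 3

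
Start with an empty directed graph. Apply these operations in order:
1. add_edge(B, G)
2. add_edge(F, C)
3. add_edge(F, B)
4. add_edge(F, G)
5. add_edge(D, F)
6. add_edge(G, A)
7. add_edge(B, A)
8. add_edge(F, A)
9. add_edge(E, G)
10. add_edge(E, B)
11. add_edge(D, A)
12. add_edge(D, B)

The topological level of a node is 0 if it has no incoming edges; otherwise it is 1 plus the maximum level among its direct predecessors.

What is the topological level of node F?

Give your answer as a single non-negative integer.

Op 1: add_edge(B, G). Edges now: 1
Op 2: add_edge(F, C). Edges now: 2
Op 3: add_edge(F, B). Edges now: 3
Op 4: add_edge(F, G). Edges now: 4
Op 5: add_edge(D, F). Edges now: 5
Op 6: add_edge(G, A). Edges now: 6
Op 7: add_edge(B, A). Edges now: 7
Op 8: add_edge(F, A). Edges now: 8
Op 9: add_edge(E, G). Edges now: 9
Op 10: add_edge(E, B). Edges now: 10
Op 11: add_edge(D, A). Edges now: 11
Op 12: add_edge(D, B). Edges now: 12
Compute levels (Kahn BFS):
  sources (in-degree 0): D, E
  process D: level=0
    D->A: in-degree(A)=3, level(A)>=1
    D->B: in-degree(B)=2, level(B)>=1
    D->F: in-degree(F)=0, level(F)=1, enqueue
  process E: level=0
    E->B: in-degree(B)=1, level(B)>=1
    E->G: in-degree(G)=2, level(G)>=1
  process F: level=1
    F->A: in-degree(A)=2, level(A)>=2
    F->B: in-degree(B)=0, level(B)=2, enqueue
    F->C: in-degree(C)=0, level(C)=2, enqueue
    F->G: in-degree(G)=1, level(G)>=2
  process B: level=2
    B->A: in-degree(A)=1, level(A)>=3
    B->G: in-degree(G)=0, level(G)=3, enqueue
  process C: level=2
  process G: level=3
    G->A: in-degree(A)=0, level(A)=4, enqueue
  process A: level=4
All levels: A:4, B:2, C:2, D:0, E:0, F:1, G:3
level(F) = 1

Answer: 1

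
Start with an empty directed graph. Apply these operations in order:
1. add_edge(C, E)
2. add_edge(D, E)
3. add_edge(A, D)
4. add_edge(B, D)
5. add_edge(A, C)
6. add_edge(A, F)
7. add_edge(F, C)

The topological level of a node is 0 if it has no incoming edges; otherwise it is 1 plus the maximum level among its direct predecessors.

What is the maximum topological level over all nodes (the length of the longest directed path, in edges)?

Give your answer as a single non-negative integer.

Answer: 3

Derivation:
Op 1: add_edge(C, E). Edges now: 1
Op 2: add_edge(D, E). Edges now: 2
Op 3: add_edge(A, D). Edges now: 3
Op 4: add_edge(B, D). Edges now: 4
Op 5: add_edge(A, C). Edges now: 5
Op 6: add_edge(A, F). Edges now: 6
Op 7: add_edge(F, C). Edges now: 7
Compute levels (Kahn BFS):
  sources (in-degree 0): A, B
  process A: level=0
    A->C: in-degree(C)=1, level(C)>=1
    A->D: in-degree(D)=1, level(D)>=1
    A->F: in-degree(F)=0, level(F)=1, enqueue
  process B: level=0
    B->D: in-degree(D)=0, level(D)=1, enqueue
  process F: level=1
    F->C: in-degree(C)=0, level(C)=2, enqueue
  process D: level=1
    D->E: in-degree(E)=1, level(E)>=2
  process C: level=2
    C->E: in-degree(E)=0, level(E)=3, enqueue
  process E: level=3
All levels: A:0, B:0, C:2, D:1, E:3, F:1
max level = 3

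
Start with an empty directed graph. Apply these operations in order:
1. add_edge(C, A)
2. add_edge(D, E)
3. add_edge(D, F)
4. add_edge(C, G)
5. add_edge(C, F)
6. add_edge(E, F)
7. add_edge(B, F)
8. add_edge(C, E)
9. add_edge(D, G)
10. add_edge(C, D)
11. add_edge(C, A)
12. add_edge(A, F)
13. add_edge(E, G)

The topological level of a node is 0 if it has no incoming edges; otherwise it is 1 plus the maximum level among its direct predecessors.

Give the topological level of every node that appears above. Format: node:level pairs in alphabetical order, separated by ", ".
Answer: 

Op 1: add_edge(C, A). Edges now: 1
Op 2: add_edge(D, E). Edges now: 2
Op 3: add_edge(D, F). Edges now: 3
Op 4: add_edge(C, G). Edges now: 4
Op 5: add_edge(C, F). Edges now: 5
Op 6: add_edge(E, F). Edges now: 6
Op 7: add_edge(B, F). Edges now: 7
Op 8: add_edge(C, E). Edges now: 8
Op 9: add_edge(D, G). Edges now: 9
Op 10: add_edge(C, D). Edges now: 10
Op 11: add_edge(C, A) (duplicate, no change). Edges now: 10
Op 12: add_edge(A, F). Edges now: 11
Op 13: add_edge(E, G). Edges now: 12
Compute levels (Kahn BFS):
  sources (in-degree 0): B, C
  process B: level=0
    B->F: in-degree(F)=4, level(F)>=1
  process C: level=0
    C->A: in-degree(A)=0, level(A)=1, enqueue
    C->D: in-degree(D)=0, level(D)=1, enqueue
    C->E: in-degree(E)=1, level(E)>=1
    C->F: in-degree(F)=3, level(F)>=1
    C->G: in-degree(G)=2, level(G)>=1
  process A: level=1
    A->F: in-degree(F)=2, level(F)>=2
  process D: level=1
    D->E: in-degree(E)=0, level(E)=2, enqueue
    D->F: in-degree(F)=1, level(F)>=2
    D->G: in-degree(G)=1, level(G)>=2
  process E: level=2
    E->F: in-degree(F)=0, level(F)=3, enqueue
    E->G: in-degree(G)=0, level(G)=3, enqueue
  process F: level=3
  process G: level=3
All levels: A:1, B:0, C:0, D:1, E:2, F:3, G:3

Answer: A:1, B:0, C:0, D:1, E:2, F:3, G:3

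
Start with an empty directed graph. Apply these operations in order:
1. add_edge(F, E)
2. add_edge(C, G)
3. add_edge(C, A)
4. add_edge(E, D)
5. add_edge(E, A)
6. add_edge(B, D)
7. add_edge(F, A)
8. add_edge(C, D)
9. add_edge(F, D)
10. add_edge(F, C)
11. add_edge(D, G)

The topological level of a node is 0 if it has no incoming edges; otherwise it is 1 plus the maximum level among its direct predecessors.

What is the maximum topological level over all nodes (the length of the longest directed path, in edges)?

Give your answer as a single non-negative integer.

Answer: 3

Derivation:
Op 1: add_edge(F, E). Edges now: 1
Op 2: add_edge(C, G). Edges now: 2
Op 3: add_edge(C, A). Edges now: 3
Op 4: add_edge(E, D). Edges now: 4
Op 5: add_edge(E, A). Edges now: 5
Op 6: add_edge(B, D). Edges now: 6
Op 7: add_edge(F, A). Edges now: 7
Op 8: add_edge(C, D). Edges now: 8
Op 9: add_edge(F, D). Edges now: 9
Op 10: add_edge(F, C). Edges now: 10
Op 11: add_edge(D, G). Edges now: 11
Compute levels (Kahn BFS):
  sources (in-degree 0): B, F
  process B: level=0
    B->D: in-degree(D)=3, level(D)>=1
  process F: level=0
    F->A: in-degree(A)=2, level(A)>=1
    F->C: in-degree(C)=0, level(C)=1, enqueue
    F->D: in-degree(D)=2, level(D)>=1
    F->E: in-degree(E)=0, level(E)=1, enqueue
  process C: level=1
    C->A: in-degree(A)=1, level(A)>=2
    C->D: in-degree(D)=1, level(D)>=2
    C->G: in-degree(G)=1, level(G)>=2
  process E: level=1
    E->A: in-degree(A)=0, level(A)=2, enqueue
    E->D: in-degree(D)=0, level(D)=2, enqueue
  process A: level=2
  process D: level=2
    D->G: in-degree(G)=0, level(G)=3, enqueue
  process G: level=3
All levels: A:2, B:0, C:1, D:2, E:1, F:0, G:3
max level = 3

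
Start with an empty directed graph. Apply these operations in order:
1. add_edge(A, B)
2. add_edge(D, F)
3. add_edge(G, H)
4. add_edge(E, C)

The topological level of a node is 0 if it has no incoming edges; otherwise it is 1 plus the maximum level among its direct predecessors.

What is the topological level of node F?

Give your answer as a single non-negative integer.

Answer: 1

Derivation:
Op 1: add_edge(A, B). Edges now: 1
Op 2: add_edge(D, F). Edges now: 2
Op 3: add_edge(G, H). Edges now: 3
Op 4: add_edge(E, C). Edges now: 4
Compute levels (Kahn BFS):
  sources (in-degree 0): A, D, E, G
  process A: level=0
    A->B: in-degree(B)=0, level(B)=1, enqueue
  process D: level=0
    D->F: in-degree(F)=0, level(F)=1, enqueue
  process E: level=0
    E->C: in-degree(C)=0, level(C)=1, enqueue
  process G: level=0
    G->H: in-degree(H)=0, level(H)=1, enqueue
  process B: level=1
  process F: level=1
  process C: level=1
  process H: level=1
All levels: A:0, B:1, C:1, D:0, E:0, F:1, G:0, H:1
level(F) = 1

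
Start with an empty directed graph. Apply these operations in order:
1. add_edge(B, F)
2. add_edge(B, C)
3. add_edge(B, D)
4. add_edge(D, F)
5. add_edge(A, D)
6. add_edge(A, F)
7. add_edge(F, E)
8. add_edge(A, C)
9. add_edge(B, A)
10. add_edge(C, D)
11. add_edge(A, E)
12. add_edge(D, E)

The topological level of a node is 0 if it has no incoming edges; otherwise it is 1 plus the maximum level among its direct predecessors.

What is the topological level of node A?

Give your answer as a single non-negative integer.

Op 1: add_edge(B, F). Edges now: 1
Op 2: add_edge(B, C). Edges now: 2
Op 3: add_edge(B, D). Edges now: 3
Op 4: add_edge(D, F). Edges now: 4
Op 5: add_edge(A, D). Edges now: 5
Op 6: add_edge(A, F). Edges now: 6
Op 7: add_edge(F, E). Edges now: 7
Op 8: add_edge(A, C). Edges now: 8
Op 9: add_edge(B, A). Edges now: 9
Op 10: add_edge(C, D). Edges now: 10
Op 11: add_edge(A, E). Edges now: 11
Op 12: add_edge(D, E). Edges now: 12
Compute levels (Kahn BFS):
  sources (in-degree 0): B
  process B: level=0
    B->A: in-degree(A)=0, level(A)=1, enqueue
    B->C: in-degree(C)=1, level(C)>=1
    B->D: in-degree(D)=2, level(D)>=1
    B->F: in-degree(F)=2, level(F)>=1
  process A: level=1
    A->C: in-degree(C)=0, level(C)=2, enqueue
    A->D: in-degree(D)=1, level(D)>=2
    A->E: in-degree(E)=2, level(E)>=2
    A->F: in-degree(F)=1, level(F)>=2
  process C: level=2
    C->D: in-degree(D)=0, level(D)=3, enqueue
  process D: level=3
    D->E: in-degree(E)=1, level(E)>=4
    D->F: in-degree(F)=0, level(F)=4, enqueue
  process F: level=4
    F->E: in-degree(E)=0, level(E)=5, enqueue
  process E: level=5
All levels: A:1, B:0, C:2, D:3, E:5, F:4
level(A) = 1

Answer: 1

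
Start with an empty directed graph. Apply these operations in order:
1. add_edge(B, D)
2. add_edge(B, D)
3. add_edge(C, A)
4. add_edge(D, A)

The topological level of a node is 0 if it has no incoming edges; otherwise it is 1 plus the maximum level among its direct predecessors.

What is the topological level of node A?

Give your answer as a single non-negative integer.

Answer: 2

Derivation:
Op 1: add_edge(B, D). Edges now: 1
Op 2: add_edge(B, D) (duplicate, no change). Edges now: 1
Op 3: add_edge(C, A). Edges now: 2
Op 4: add_edge(D, A). Edges now: 3
Compute levels (Kahn BFS):
  sources (in-degree 0): B, C
  process B: level=0
    B->D: in-degree(D)=0, level(D)=1, enqueue
  process C: level=0
    C->A: in-degree(A)=1, level(A)>=1
  process D: level=1
    D->A: in-degree(A)=0, level(A)=2, enqueue
  process A: level=2
All levels: A:2, B:0, C:0, D:1
level(A) = 2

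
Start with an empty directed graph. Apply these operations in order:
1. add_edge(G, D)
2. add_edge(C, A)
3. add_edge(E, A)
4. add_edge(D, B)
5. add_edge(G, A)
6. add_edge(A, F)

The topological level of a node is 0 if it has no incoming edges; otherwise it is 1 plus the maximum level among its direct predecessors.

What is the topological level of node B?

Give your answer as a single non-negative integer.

Op 1: add_edge(G, D). Edges now: 1
Op 2: add_edge(C, A). Edges now: 2
Op 3: add_edge(E, A). Edges now: 3
Op 4: add_edge(D, B). Edges now: 4
Op 5: add_edge(G, A). Edges now: 5
Op 6: add_edge(A, F). Edges now: 6
Compute levels (Kahn BFS):
  sources (in-degree 0): C, E, G
  process C: level=0
    C->A: in-degree(A)=2, level(A)>=1
  process E: level=0
    E->A: in-degree(A)=1, level(A)>=1
  process G: level=0
    G->A: in-degree(A)=0, level(A)=1, enqueue
    G->D: in-degree(D)=0, level(D)=1, enqueue
  process A: level=1
    A->F: in-degree(F)=0, level(F)=2, enqueue
  process D: level=1
    D->B: in-degree(B)=0, level(B)=2, enqueue
  process F: level=2
  process B: level=2
All levels: A:1, B:2, C:0, D:1, E:0, F:2, G:0
level(B) = 2

Answer: 2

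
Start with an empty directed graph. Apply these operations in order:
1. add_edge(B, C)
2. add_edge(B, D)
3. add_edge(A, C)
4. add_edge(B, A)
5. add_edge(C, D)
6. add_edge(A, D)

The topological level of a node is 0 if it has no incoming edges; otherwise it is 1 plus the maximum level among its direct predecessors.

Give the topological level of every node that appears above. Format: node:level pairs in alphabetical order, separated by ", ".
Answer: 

Answer: A:1, B:0, C:2, D:3

Derivation:
Op 1: add_edge(B, C). Edges now: 1
Op 2: add_edge(B, D). Edges now: 2
Op 3: add_edge(A, C). Edges now: 3
Op 4: add_edge(B, A). Edges now: 4
Op 5: add_edge(C, D). Edges now: 5
Op 6: add_edge(A, D). Edges now: 6
Compute levels (Kahn BFS):
  sources (in-degree 0): B
  process B: level=0
    B->A: in-degree(A)=0, level(A)=1, enqueue
    B->C: in-degree(C)=1, level(C)>=1
    B->D: in-degree(D)=2, level(D)>=1
  process A: level=1
    A->C: in-degree(C)=0, level(C)=2, enqueue
    A->D: in-degree(D)=1, level(D)>=2
  process C: level=2
    C->D: in-degree(D)=0, level(D)=3, enqueue
  process D: level=3
All levels: A:1, B:0, C:2, D:3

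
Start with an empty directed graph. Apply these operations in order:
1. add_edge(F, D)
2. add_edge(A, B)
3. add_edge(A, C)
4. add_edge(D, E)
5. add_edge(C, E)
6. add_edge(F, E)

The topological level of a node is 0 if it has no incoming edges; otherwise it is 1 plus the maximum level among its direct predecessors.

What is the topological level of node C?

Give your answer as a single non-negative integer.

Answer: 1

Derivation:
Op 1: add_edge(F, D). Edges now: 1
Op 2: add_edge(A, B). Edges now: 2
Op 3: add_edge(A, C). Edges now: 3
Op 4: add_edge(D, E). Edges now: 4
Op 5: add_edge(C, E). Edges now: 5
Op 6: add_edge(F, E). Edges now: 6
Compute levels (Kahn BFS):
  sources (in-degree 0): A, F
  process A: level=0
    A->B: in-degree(B)=0, level(B)=1, enqueue
    A->C: in-degree(C)=0, level(C)=1, enqueue
  process F: level=0
    F->D: in-degree(D)=0, level(D)=1, enqueue
    F->E: in-degree(E)=2, level(E)>=1
  process B: level=1
  process C: level=1
    C->E: in-degree(E)=1, level(E)>=2
  process D: level=1
    D->E: in-degree(E)=0, level(E)=2, enqueue
  process E: level=2
All levels: A:0, B:1, C:1, D:1, E:2, F:0
level(C) = 1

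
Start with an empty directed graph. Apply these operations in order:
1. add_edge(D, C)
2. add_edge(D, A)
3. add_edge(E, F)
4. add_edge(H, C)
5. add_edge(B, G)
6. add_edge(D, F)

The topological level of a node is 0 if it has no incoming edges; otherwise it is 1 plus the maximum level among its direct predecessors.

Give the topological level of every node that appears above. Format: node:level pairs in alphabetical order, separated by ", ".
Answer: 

Answer: A:1, B:0, C:1, D:0, E:0, F:1, G:1, H:0

Derivation:
Op 1: add_edge(D, C). Edges now: 1
Op 2: add_edge(D, A). Edges now: 2
Op 3: add_edge(E, F). Edges now: 3
Op 4: add_edge(H, C). Edges now: 4
Op 5: add_edge(B, G). Edges now: 5
Op 6: add_edge(D, F). Edges now: 6
Compute levels (Kahn BFS):
  sources (in-degree 0): B, D, E, H
  process B: level=0
    B->G: in-degree(G)=0, level(G)=1, enqueue
  process D: level=0
    D->A: in-degree(A)=0, level(A)=1, enqueue
    D->C: in-degree(C)=1, level(C)>=1
    D->F: in-degree(F)=1, level(F)>=1
  process E: level=0
    E->F: in-degree(F)=0, level(F)=1, enqueue
  process H: level=0
    H->C: in-degree(C)=0, level(C)=1, enqueue
  process G: level=1
  process A: level=1
  process F: level=1
  process C: level=1
All levels: A:1, B:0, C:1, D:0, E:0, F:1, G:1, H:0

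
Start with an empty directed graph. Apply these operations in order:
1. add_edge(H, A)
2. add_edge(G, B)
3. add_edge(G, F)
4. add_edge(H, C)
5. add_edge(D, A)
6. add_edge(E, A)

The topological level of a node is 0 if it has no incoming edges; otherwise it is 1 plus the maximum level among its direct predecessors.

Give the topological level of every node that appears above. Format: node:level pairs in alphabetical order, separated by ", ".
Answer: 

Op 1: add_edge(H, A). Edges now: 1
Op 2: add_edge(G, B). Edges now: 2
Op 3: add_edge(G, F). Edges now: 3
Op 4: add_edge(H, C). Edges now: 4
Op 5: add_edge(D, A). Edges now: 5
Op 6: add_edge(E, A). Edges now: 6
Compute levels (Kahn BFS):
  sources (in-degree 0): D, E, G, H
  process D: level=0
    D->A: in-degree(A)=2, level(A)>=1
  process E: level=0
    E->A: in-degree(A)=1, level(A)>=1
  process G: level=0
    G->B: in-degree(B)=0, level(B)=1, enqueue
    G->F: in-degree(F)=0, level(F)=1, enqueue
  process H: level=0
    H->A: in-degree(A)=0, level(A)=1, enqueue
    H->C: in-degree(C)=0, level(C)=1, enqueue
  process B: level=1
  process F: level=1
  process A: level=1
  process C: level=1
All levels: A:1, B:1, C:1, D:0, E:0, F:1, G:0, H:0

Answer: A:1, B:1, C:1, D:0, E:0, F:1, G:0, H:0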